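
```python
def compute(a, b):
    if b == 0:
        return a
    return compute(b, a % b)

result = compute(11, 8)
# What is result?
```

compute(11, 8) -> compute(8, 3) -> compute(3, 2) -> compute(2, 1) -> compute(1, 0) -> 1

Answer: 1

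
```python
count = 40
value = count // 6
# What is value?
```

Trace:
`count = 40` → count = 40
`value = count // 6` → value = 6
So value = 6

Answer: 6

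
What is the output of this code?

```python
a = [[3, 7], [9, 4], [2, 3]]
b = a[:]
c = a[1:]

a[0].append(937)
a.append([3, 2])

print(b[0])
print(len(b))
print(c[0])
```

Key concept: slice with nested mutation.
Step by step:
`a = [[3, 7], [9, 4], [2, 3]]` → a = [[3, 7], [9, 4], [2, 3]]
`b = a[:]` → b = [[3, 7], [9, 4], [2, 3]]
`c = a[1:]` → c = [[9, 4], [2, 3]]
`a[0].append(937)` → a = [[3, 7, 937], [9, 4], [2, 3]]; b = [[3, 7, 937], [9, 4], [2, 3]]
`a.append([3, 2])` → a = [[3, 7, 937], [9, 4], [2, 3], [3, 2]]
`print(b[0])` → prints [3, 7, 937]
`print(len(b))` → prints 3
`print(c[0])` → prints [9, 4]

Answer:
[3, 7, 937]
3
[9, 4]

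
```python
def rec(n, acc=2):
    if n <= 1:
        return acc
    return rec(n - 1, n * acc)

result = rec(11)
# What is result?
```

Accumulator trace (n, acc): (11, 2) -> (10, 22) -> (9, 220) -> (8, 1980) -> (7, 15840) -> (6, 110880) -> (5, 665280) -> (4, 3326400) -> (3, 13305600) -> (2, 39916800) -> (1, 79833600) -> return 79833600

Answer: 79833600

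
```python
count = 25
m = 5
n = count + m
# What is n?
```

Trace:
`count = 25` → count = 25
`m = 5` → m = 5
`n = count + m` → n = 30
So n = 30

Answer: 30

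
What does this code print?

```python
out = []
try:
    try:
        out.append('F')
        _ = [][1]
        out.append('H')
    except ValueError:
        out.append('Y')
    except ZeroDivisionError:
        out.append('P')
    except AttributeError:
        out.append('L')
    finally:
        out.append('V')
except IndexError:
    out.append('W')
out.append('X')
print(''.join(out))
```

Execution trace: 'F' (try body) → 'V' (finally) → 'W' (outer except IndexError) → 'X' (after the try/except). Output: FVWX

Answer: FVWX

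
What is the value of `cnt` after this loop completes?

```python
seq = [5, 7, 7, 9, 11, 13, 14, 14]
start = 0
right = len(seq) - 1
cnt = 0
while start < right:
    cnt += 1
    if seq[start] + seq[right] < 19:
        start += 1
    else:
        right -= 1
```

Steps to find pair summing to 19
`cnt` takes the values: 0 → 1 → 2 → 3 → 4 → 5 → 6 → 7

Answer: 7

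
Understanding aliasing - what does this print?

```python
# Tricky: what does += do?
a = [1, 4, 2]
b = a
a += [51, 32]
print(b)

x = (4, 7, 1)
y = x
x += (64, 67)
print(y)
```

Key concept: += behavior differs for mutable vs immutable.
Step by step:
`a = [1, 4, 2]` → a = [1, 4, 2]
`b = a` → b = [1, 4, 2] (same object as a)
`a += [51, 32]` → a = [1, 4, 2, 51, 32] (same object as b); b = [1, 4, 2, 51, 32] (same object as a)
`print(b)` → prints [1, 4, 2, 51, 32]
`x = (4, 7, 1)` → x = (4, 7, 1)
`y = x` → y = (4, 7, 1)
`x += (64, 67)` → x = (4, 7, 1, 64, 67)
`print(y)` → prints (4, 7, 1)

Answer:
[1, 4, 2, 51, 32]
(4, 7, 1)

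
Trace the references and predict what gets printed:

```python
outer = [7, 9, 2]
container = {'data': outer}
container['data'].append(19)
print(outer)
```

Key concept: dict holds reference to list.
Step by step:
`outer = [7, 9, 2]` → outer = [7, 9, 2]
`container = {'data': outer}` → container = {'data': [7, 9, 2]}
`container['data'].append(19)` → outer = [7, 9, 2, 19]; container = {'data': [7, 9, 2, 19]}
`print(outer)` → prints [7, 9, 2, 19]

Answer: [7, 9, 2, 19]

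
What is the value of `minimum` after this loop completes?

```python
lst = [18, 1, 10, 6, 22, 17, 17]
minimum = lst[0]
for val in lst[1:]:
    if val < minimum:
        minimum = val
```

Minimum of [18, 1, 10, 6, 22, 17, 17]
`minimum` takes the values: 18 → 1

Answer: 1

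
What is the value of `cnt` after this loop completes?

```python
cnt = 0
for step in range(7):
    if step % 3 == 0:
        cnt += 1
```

Count numbers divisible by 3 in range(7)
`cnt` takes the values: 0 → 1 → 2 → 3

Answer: 3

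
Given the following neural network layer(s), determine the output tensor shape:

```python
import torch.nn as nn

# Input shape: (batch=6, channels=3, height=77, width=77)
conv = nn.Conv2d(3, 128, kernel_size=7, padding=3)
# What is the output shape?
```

Input: (6, 3, 77, 77) -> Output: (6, 128, 77, 77)

Answer: (6, 128, 77, 77)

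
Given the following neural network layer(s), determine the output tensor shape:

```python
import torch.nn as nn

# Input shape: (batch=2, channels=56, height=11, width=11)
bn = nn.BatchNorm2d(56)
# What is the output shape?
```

Input: (2, 56, 11, 11) -> Output: (2, 56, 11, 11)

Answer: (2, 56, 11, 11)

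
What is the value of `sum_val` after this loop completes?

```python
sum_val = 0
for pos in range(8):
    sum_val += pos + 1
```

Start at 0, add 1 to 8 = 36
`sum_val` takes the values: 0 → 1 → 3 → 6 → 10 → 15 → 21 → 28 → 36

Answer: 36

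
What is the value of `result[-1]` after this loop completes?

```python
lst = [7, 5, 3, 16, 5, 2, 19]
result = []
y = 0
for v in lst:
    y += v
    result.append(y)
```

Cumulative sum ends at 57
`result` takes the values: [] → [7] → [7, 12] → [7, 12, 15] → [7, 12, 15, 31] → [7, 12, 15, 31, 36] → [7, 12, 15, 31, 36, 38] → [7, 12, 15, 31, 36, 38, 57]
So `result[-1]` = 57

Answer: 57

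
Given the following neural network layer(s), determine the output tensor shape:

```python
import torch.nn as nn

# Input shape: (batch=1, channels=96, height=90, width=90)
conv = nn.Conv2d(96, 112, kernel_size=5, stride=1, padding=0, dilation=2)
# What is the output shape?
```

Input: (1, 96, 90, 90) -> Output: (1, 112, 82, 82)

Answer: (1, 112, 82, 82)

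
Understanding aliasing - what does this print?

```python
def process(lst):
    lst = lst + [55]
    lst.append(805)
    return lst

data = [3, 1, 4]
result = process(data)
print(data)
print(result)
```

Key concept: rebinding parameter vs mutation.
Step by step:
`data = [3, 1, 4]` → data = [3, 1, 4]
`result = process(data)` → result = [3, 1, 4, 55, 805]
`print(data)` → prints [3, 1, 4]
`print(result)` → prints [3, 1, 4, 55, 805]

Answer:
[3, 1, 4]
[3, 1, 4, 55, 805]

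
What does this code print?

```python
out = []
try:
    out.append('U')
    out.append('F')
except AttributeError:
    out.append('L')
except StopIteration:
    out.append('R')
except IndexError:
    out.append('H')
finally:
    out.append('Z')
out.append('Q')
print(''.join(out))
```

Execution trace: 'U' (try body) → 'F' (try body, no exception) → 'Z' (finally) → 'Q' (after the try/except). Output: UFZQ

Answer: UFZQ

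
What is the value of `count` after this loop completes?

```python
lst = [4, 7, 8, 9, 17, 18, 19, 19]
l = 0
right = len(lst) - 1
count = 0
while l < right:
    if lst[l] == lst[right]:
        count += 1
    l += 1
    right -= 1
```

Count matching pairs from ends
`count` takes the values: 0

Answer: 0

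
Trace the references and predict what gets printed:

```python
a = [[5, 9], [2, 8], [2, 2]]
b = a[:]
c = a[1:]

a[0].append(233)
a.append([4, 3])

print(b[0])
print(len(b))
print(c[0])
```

Key concept: slice with nested mutation.
Step by step:
`a = [[5, 9], [2, 8], [2, 2]]` → a = [[5, 9], [2, 8], [2, 2]]
`b = a[:]` → b = [[5, 9], [2, 8], [2, 2]]
`c = a[1:]` → c = [[2, 8], [2, 2]]
`a[0].append(233)` → a = [[5, 9, 233], [2, 8], [2, 2]]; b = [[5, 9, 233], [2, 8], [2, 2]]
`a.append([4, 3])` → a = [[5, 9, 233], [2, 8], [2, 2], [4, 3]]
`print(b[0])` → prints [5, 9, 233]
`print(len(b))` → prints 3
`print(c[0])` → prints [2, 8]

Answer:
[5, 9, 233]
3
[2, 8]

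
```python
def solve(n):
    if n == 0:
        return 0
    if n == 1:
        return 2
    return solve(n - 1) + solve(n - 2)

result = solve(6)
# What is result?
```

Build up from base cases: solve(0)=0, solve(1)=2, solve(2)=2, solve(3)=4, solve(4)=6, solve(5)=10, solve(6)=16

Answer: 16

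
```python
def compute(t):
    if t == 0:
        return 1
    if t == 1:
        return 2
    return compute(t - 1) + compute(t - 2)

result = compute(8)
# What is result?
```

Build up from base cases: compute(0)=1, compute(1)=2, compute(2)=3, compute(3)=5, compute(4)=8, compute(5)=13, compute(6)=21, ..., compute(8)=55

Answer: 55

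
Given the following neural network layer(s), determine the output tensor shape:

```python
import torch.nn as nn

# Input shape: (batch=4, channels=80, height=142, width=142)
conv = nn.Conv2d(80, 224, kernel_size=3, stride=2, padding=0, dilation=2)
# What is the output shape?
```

Input: (4, 80, 142, 142) -> Output: (4, 224, 69, 69)

Answer: (4, 224, 69, 69)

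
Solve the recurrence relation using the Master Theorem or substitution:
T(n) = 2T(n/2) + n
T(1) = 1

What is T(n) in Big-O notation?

By Master Theorem: a=2, b=2, f(n)=n. Since log_2(2) = 1 and f(n) = Θ(n^1), Case 2 applies. T(n) = O(n log n).

Answer: O(n log n)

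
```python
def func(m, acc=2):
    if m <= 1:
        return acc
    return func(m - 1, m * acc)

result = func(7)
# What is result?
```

Accumulator trace (n, acc): (7, 2) -> (6, 14) -> (5, 84) -> (4, 420) -> (3, 1680) -> (2, 5040) -> (1, 10080) -> return 10080

Answer: 10080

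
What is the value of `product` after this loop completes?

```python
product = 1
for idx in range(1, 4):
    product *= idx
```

3! = 6
`product` takes the values: 1 → 2 → 6

Answer: 6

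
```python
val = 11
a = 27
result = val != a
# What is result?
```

Trace:
`val = 11` → val = 11
`a = 27` → a = 27
`result = val != a` → result = True
So result = True

Answer: True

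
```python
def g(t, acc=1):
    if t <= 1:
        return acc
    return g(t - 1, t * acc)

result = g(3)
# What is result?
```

Accumulator trace (n, acc): (3, 1) -> (2, 3) -> (1, 6) -> return 6

Answer: 6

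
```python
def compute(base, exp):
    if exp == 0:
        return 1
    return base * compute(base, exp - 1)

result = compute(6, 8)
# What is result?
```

compute(6, 8) = 6 * 6 * 6 * 6 * 6 * 6 * 6 * 6 = 1679616

Answer: 1679616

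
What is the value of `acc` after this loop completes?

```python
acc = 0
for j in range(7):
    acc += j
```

Sum of 0 to 6 = 21
`acc` takes the values: 0 → 1 → 3 → 6 → 10 → 15 → 21

Answer: 21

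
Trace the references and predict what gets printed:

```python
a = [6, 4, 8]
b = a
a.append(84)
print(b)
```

Key concept: basic list aliasing.
Step by step:
`a = [6, 4, 8]` → a = [6, 4, 8]
`b = a` → b = [6, 4, 8] (same object as a)
`a.append(84)` → a = [6, 4, 8, 84] (same object as b); b = [6, 4, 8, 84] (same object as a)
`print(b)` → prints [6, 4, 8, 84]

Answer: [6, 4, 8, 84]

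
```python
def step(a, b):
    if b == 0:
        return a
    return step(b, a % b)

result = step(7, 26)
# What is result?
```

step(7, 26) -> step(26, 7) -> step(7, 5) -> step(5, 2) -> step(2, 1) -> step(1, 0) -> 1

Answer: 1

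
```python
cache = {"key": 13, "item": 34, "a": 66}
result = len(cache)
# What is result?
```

Trace:
`cache = {"key": 13, "item": 34, "a": 66}` → cache = {'key': 13, 'item': 34, 'a': 66}
`result = len(cache)` → result = 3
So result = 3

Answer: 3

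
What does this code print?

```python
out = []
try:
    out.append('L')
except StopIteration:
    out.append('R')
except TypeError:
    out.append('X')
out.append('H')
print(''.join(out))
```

Execution trace: 'L' (try body, no exception) → 'H' (after the try/except). Output: LH

Answer: LH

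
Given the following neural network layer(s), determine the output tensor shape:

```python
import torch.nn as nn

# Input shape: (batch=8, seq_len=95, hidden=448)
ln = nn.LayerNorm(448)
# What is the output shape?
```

Input: (8, 95, 448) -> Output: (8, 95, 448)

Answer: (8, 95, 448)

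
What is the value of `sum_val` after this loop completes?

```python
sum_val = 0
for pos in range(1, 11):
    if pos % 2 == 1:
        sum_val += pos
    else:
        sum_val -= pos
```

Add odd, subtract even
`sum_val` takes the values: 0 → 1 → -1 → 2 → -2 → 3 → -3 → 4 → -4 → 5 → -5

Answer: -5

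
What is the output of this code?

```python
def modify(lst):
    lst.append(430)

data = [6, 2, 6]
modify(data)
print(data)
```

Key concept: function modifies passed list.
Step by step:
`data = [6, 2, 6]` → data = [6, 2, 6]
`modify(data)` → data = [6, 2, 6, 430]
`print(data)` → prints [6, 2, 6, 430]

Answer: [6, 2, 6, 430]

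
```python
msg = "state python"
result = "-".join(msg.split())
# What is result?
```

Trace:
`msg = "state python"` → msg = 'state python'
`result = "-".join(msg.split())` → result = 'state-python'
So result = 'state-python'

Answer: 'state-python'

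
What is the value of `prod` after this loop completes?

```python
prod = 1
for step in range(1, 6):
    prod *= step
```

5! = 120
`prod` takes the values: 1 → 2 → 6 → 24 → 120

Answer: 120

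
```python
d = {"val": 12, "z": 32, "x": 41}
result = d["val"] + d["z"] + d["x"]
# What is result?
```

Trace:
`d = {"val": 12, "z": 32, "x": 41}` → d = {'val': 12, 'z': 32, 'x': 41}
`result = d["val"] + d["z"] + d["x"]` → result = 85
So result = 85

Answer: 85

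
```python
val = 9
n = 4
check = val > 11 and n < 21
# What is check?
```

Trace:
`val = 9` → val = 9
`n = 4` → n = 4
`check = val > 11 and n < 21` → check = False
So check = False

Answer: False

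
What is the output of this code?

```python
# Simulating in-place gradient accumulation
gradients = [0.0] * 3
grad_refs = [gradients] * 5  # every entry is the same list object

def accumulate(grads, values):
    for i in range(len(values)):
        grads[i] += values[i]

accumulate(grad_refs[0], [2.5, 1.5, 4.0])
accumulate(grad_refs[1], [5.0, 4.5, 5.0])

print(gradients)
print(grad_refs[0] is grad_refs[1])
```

Key concept: gradient accumulation aliasing.
Step by step:
`gradients = [0.0] * 3` → gradients = [0.0, 0.0, 0.0]
`grad_refs = [gradients] * 5` → grad_refs = [[0.0, 0.0, 0.0], [0.0, 0.0, 0.0], [0.0, 0.0, 0.0], [0.0, 0.0, 0.0], [0.0, 0.0, 0.0]]
`accumulate(grad_refs[0], [2.5, 1.5, 4.0])` → gradients = [2.5, 1.5, 4.0]; grad_refs = [[2.5, 1.5, 4.0], [2.5, 1.5, 4.0], [2.5, 1.5, 4.0], [2.5, 1.5, 4.0], [2.5, 1.5, 4.0]]
`accumulate(grad_refs[1], [5.0, 4.5, 5.0])` → gradients = [7.5, 6.0, 9.0]; grad_refs = [[7.5, 6.0, 9.0], [7.5, 6.0, 9.0], [7.5, 6.0, 9.0], [7.5, 6.0, 9.0], [7.5, 6.0, 9.0]]
`print(gradients)` → prints [7.5, 6.0, 9.0]
`print(grad_refs[0] is grad_refs[1])` → prints True

Answer:
[7.5, 6.0, 9.0]
True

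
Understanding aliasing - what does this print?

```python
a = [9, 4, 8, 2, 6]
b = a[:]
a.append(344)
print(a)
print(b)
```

Key concept: slice [:] creates copy.
Step by step:
`a = [9, 4, 8, 2, 6]` → a = [9, 4, 8, 2, 6]
`b = a[:]` → b = [9, 4, 8, 2, 6]
`a.append(344)` → a = [9, 4, 8, 2, 6, 344]
`print(a)` → prints [9, 4, 8, 2, 6, 344]
`print(b)` → prints [9, 4, 8, 2, 6]

Answer:
[9, 4, 8, 2, 6, 344]
[9, 4, 8, 2, 6]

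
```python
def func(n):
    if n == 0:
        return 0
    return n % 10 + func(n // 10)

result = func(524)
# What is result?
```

Sum of digits of 524: 4 + 2 + 5 = 11

Answer: 11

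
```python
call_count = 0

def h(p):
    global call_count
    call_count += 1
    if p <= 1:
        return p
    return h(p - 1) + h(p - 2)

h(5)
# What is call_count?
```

Calls(p) = 1 + Calls(p-1) + Calls(p-2); Calls(0)=Calls(1)=1. For p=5 this gives 15.

Answer: 15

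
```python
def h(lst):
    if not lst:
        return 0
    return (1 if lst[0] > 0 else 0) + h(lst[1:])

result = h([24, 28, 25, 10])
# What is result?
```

Count of positive elements in [24, 28, 25, 10] = 4

Answer: 4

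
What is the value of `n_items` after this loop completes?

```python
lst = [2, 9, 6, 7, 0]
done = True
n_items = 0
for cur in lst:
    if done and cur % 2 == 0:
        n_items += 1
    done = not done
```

Count even values at even positions
`n_items` takes the values: 0 → 1 → 2 → 3

Answer: 3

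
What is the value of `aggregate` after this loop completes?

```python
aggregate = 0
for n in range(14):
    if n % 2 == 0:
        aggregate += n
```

Sum of even numbers 0 to 13
`aggregate` takes the values: 0 → 2 → 6 → 12 → 20 → 30 → 42

Answer: 42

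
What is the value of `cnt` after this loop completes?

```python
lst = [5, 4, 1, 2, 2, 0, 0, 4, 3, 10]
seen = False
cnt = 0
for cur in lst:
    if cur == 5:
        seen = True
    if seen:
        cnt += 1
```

Count elements after first 5 in [5, 4, 1, 2, 2, 0, 0, 4, 3, 10]
`cnt` takes the values: 0 → 1 → 2 → 3 → 4 → 5 → 6 → 7 → 8 → 9 → 10

Answer: 10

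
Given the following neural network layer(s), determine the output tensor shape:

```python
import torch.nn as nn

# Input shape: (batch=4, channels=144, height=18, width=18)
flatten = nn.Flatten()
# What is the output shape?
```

Input: (4, 144, 18, 18) -> Output: (4, 46656)

Answer: (4, 46656)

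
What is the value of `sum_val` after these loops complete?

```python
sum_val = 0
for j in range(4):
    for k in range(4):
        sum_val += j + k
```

Sum of all j+k for j,k in 4x4
`sum_val` takes the values: 0 → 1 → 3 → 6 → 7 → 9 → 12 → 16 → 18 → 21 → 25 → 30 → 33 → 37 → 42 → 48

Answer: 48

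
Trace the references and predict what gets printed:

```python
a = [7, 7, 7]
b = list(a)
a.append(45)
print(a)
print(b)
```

Key concept: list() constructor creates copy.
Step by step:
`a = [7, 7, 7]` → a = [7, 7, 7]
`b = list(a)` → b = [7, 7, 7]
`a.append(45)` → a = [7, 7, 7, 45]
`print(a)` → prints [7, 7, 7, 45]
`print(b)` → prints [7, 7, 7]

Answer:
[7, 7, 7, 45]
[7, 7, 7]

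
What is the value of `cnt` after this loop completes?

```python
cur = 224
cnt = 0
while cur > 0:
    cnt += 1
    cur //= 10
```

Count digits by repeated division by 10
`cnt` takes the values: 0 → 1 → 2 → 3

Answer: 3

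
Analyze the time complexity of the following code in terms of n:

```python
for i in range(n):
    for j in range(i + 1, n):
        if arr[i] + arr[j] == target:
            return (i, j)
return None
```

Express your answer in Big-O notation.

This is Two sum brute force. Time complexity: O(n²).

Answer: O(n²)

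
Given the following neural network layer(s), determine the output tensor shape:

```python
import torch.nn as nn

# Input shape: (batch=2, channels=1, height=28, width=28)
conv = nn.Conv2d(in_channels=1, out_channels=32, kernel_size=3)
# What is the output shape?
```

Input: (2, 1, 28, 28) -> Output: (2, 32, 26, 26)

Answer: (2, 32, 26, 26)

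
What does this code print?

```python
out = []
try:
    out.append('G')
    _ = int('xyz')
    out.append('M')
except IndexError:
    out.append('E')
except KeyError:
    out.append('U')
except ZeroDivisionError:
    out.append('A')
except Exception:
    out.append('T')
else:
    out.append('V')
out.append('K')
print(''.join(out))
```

Execution trace: 'G' (try body) → 'T' (except Exception) → 'K' (after the try/except). Output: GTK

Answer: GTK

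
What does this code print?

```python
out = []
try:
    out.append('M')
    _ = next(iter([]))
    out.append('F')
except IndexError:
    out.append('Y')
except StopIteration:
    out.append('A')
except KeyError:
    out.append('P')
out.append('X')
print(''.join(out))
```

Execution trace: 'M' (try body) → 'A' (except StopIteration) → 'X' (after the try/except). Output: MAX

Answer: MAX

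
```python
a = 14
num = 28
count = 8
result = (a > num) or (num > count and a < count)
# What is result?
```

Trace:
`a = 14` → a = 14
`num = 28` → num = 28
`count = 8` → count = 8
`result = (a > num) or (num > count and a < count)` → result = False
So result = False

Answer: False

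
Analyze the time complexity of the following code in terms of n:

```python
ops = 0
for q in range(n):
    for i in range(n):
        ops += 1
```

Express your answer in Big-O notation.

Each loop level contributes: n × n. Multiplying the contributions gives O(n^2).

Answer: O(n^2)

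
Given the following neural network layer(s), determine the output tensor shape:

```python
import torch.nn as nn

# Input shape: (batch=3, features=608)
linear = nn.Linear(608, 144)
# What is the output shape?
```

Input: (3, 608) -> Output: (3, 144)

Answer: (3, 144)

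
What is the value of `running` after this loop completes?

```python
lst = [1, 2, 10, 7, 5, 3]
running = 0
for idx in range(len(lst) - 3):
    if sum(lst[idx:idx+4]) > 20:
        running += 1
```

Count windows with sum > 20
`running` takes the values: 0 → 1 → 2

Answer: 2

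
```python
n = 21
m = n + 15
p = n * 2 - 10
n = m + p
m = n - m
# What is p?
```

Trace:
`n = 21` → n = 21
`m = n + 15` → m = 36
`p = n * 2 - 10` → p = 32
`n = m + p` → n = 68
`m = n - m` → m = 32
So p = 32

Answer: 32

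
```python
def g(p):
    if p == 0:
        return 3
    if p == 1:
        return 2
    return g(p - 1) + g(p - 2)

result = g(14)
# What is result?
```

Build up from base cases: g(0)=3, g(1)=2, g(2)=5, g(3)=7, g(4)=12, g(5)=19, g(6)=31, ..., g(14)=1453

Answer: 1453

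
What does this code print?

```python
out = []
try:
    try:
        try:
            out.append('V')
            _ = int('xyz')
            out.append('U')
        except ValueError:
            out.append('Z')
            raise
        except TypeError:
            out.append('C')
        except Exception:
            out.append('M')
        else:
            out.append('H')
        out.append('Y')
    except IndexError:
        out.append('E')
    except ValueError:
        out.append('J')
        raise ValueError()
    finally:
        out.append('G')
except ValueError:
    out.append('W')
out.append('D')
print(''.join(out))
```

Execution trace: 'V' (inner try body) → 'Z' (inner except ValueError) → 'J' (except ValueError) → 'G' (finally) → 'W' (outer except ValueError) → 'D' (after the try/except). Output: VZJGWD

Answer: VZJGWD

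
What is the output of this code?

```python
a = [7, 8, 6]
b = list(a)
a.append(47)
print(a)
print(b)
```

Key concept: list() constructor creates copy.
Step by step:
`a = [7, 8, 6]` → a = [7, 8, 6]
`b = list(a)` → b = [7, 8, 6]
`a.append(47)` → a = [7, 8, 6, 47]
`print(a)` → prints [7, 8, 6, 47]
`print(b)` → prints [7, 8, 6]

Answer:
[7, 8, 6, 47]
[7, 8, 6]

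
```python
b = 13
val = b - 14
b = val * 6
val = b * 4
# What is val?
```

Trace:
`b = 13` → b = 13
`val = b - 14` → val = -1
`b = val * 6` → b = -6
`val = b * 4` → val = -24
So val = -24

Answer: -24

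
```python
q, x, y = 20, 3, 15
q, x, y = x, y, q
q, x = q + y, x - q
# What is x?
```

Trace:
`q, x, y = 20, 3, 15` → q = 20; x = 3; y = 15
`q, x, y = x, y, q` → q = 3; x = 15; y = 20
`q, x = q + y, x - q` → q = 23; x = 12
So x = 12

Answer: 12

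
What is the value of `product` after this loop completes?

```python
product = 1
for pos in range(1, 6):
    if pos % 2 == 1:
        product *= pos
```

Product of odd numbers 1 to 5
`product` takes the values: 1 → 3 → 15

Answer: 15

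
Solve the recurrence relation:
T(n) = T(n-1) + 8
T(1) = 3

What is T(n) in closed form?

Unrolling: T(n) = T(1) + 8·(n-1) = 3 + 8(n-1) = 8n - 5.

Answer: T(n) = 8n - 5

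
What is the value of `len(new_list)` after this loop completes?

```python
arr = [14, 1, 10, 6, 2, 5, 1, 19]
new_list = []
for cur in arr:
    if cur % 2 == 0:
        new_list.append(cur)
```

Count even numbers in [14, 1, 10, 6, 2, 5, 1, 19]
`new_list` takes the values: [] → [14] → [14, 10] → [14, 10, 6] → [14, 10, 6, 2]
So `len(new_list)` = 4

Answer: 4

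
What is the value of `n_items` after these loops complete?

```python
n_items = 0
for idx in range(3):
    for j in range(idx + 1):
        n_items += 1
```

Triangle: 1 + 2 + ... + 3
`n_items` takes the values: 0 → 1 → 2 → 3 → 4 → 5 → 6

Answer: 6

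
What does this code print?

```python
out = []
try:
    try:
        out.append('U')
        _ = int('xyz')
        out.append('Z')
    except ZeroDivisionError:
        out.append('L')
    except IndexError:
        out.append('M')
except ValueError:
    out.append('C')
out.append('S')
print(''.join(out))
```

Execution trace: 'U' (try body) → 'C' (outer except ValueError) → 'S' (after the try/except). Output: UCS

Answer: UCS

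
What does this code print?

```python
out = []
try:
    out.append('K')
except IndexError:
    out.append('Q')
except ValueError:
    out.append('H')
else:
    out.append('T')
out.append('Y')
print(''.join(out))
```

Execution trace: 'K' (try body, no exception) → 'T' (else) → 'Y' (after the try/except). Output: KTY

Answer: KTY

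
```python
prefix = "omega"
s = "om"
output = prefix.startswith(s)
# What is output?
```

Trace:
`prefix = "omega"` → prefix = 'omega'
`s = "om"` → s = 'om'
`output = prefix.startswith(s)` → output = True
So output = True

Answer: True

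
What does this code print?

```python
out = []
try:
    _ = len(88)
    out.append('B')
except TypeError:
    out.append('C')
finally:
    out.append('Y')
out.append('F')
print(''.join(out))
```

Execution trace: 'C' (except TypeError) → 'Y' (finally) → 'F' (after the try/except). Output: CYF

Answer: CYF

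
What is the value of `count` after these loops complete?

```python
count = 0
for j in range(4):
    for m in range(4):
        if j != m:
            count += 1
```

4² - 4 (exclude diagonal)
`count` takes the values: 0 → 1 → 2 → 3 → 4 → 5 → 6 → 7 → 8 → 9 → 10 → 11 → 12

Answer: 12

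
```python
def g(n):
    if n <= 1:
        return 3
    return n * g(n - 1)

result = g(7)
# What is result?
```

g(7) = 7 * 6 * 5 * 4 * 3 * 2 * 3 = 15120

Answer: 15120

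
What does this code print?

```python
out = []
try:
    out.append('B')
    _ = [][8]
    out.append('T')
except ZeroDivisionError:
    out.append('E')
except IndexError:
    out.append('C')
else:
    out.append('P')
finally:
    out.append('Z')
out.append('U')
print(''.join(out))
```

Execution trace: 'B' (try body) → 'C' (except IndexError) → 'Z' (finally) → 'U' (after the try/except). Output: BCZU

Answer: BCZU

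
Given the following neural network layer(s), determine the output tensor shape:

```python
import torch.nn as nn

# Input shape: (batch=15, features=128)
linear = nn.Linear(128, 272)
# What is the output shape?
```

Input: (15, 128) -> Output: (15, 272)

Answer: (15, 272)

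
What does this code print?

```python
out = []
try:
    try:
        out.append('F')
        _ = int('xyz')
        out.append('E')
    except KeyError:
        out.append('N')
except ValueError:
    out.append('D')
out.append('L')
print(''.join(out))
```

Execution trace: 'F' (try body) → 'D' (outer except ValueError) → 'L' (after the try/except). Output: FDL

Answer: FDL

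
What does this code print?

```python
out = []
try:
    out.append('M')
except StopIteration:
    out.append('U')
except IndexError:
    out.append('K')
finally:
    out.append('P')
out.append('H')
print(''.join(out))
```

Execution trace: 'M' (try body, no exception) → 'P' (finally) → 'H' (after the try/except). Output: MPH

Answer: MPH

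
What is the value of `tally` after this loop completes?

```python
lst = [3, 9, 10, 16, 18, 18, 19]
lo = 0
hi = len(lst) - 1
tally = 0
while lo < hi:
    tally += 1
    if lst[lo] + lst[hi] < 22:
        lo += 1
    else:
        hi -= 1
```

Steps to find pair summing to 22
`tally` takes the values: 0 → 1 → 2 → 3 → 4 → 5 → 6

Answer: 6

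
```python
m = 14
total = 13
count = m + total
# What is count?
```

Trace:
`m = 14` → m = 14
`total = 13` → total = 13
`count = m + total` → count = 27
So count = 27

Answer: 27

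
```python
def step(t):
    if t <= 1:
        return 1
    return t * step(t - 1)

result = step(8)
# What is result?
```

step(8) = 8 * 7 * 6 * 5 * 4 * 3 * 2 * 1 = 40320

Answer: 40320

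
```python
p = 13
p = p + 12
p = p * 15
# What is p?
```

Trace:
`p = 13` → p = 13
`p = p + 12` → p = 25
`p = p * 15` → p = 375
So p = 375

Answer: 375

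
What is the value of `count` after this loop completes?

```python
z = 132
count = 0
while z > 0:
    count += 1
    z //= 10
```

Count digits by repeated division by 10
`count` takes the values: 0 → 1 → 2 → 3

Answer: 3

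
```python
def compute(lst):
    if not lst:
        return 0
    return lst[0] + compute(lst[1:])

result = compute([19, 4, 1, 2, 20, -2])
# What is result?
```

19 + 4 + 1 + 2 + 20 + (-2) + 0 = 44

Answer: 44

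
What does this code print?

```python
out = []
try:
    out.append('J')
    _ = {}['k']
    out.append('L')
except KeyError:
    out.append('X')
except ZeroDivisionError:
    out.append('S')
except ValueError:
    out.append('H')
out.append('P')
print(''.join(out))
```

Execution trace: 'J' (try body) → 'X' (except KeyError) → 'P' (after the try/except). Output: JXP

Answer: JXP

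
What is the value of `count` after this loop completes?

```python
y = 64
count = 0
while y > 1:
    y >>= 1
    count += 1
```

Count right shifts until 1
`count` takes the values: 0 → 1 → 2 → 3 → 4 → 5 → 6

Answer: 6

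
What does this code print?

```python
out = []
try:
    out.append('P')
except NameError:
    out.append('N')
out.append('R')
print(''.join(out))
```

Execution trace: 'P' (try body, no exception) → 'R' (after the try/except). Output: PR

Answer: PR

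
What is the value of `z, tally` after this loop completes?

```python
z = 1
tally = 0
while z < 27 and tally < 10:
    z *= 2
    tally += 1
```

Double until >= 27 or 10 iterations
`z, tally` takes the values: (1, 0) → (2, 0) → (2, 1) → (4, 1) → (4, 2) → (8, 2) → (8, 3) → (16, 3) → (16, 4) → (32, 4) → (32, 5)

Answer: 32, 5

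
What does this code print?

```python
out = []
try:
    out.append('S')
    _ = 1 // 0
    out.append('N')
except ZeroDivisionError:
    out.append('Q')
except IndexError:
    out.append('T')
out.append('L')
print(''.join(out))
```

Execution trace: 'S' (try body) → 'Q' (except ZeroDivisionError) → 'L' (after the try/except). Output: SQL

Answer: SQL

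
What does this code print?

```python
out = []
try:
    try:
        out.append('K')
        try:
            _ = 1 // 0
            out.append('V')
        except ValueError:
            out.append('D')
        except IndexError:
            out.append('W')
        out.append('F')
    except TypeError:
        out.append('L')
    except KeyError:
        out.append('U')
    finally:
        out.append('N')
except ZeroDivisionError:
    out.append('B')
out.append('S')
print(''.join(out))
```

Execution trace: 'K' (try body) → 'N' (finally) → 'B' (outer except ZeroDivisionError) → 'S' (after the try/except). Output: KNBS

Answer: KNBS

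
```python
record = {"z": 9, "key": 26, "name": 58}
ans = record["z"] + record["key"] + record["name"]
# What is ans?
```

Trace:
`record = {"z": 9, "key": 26, "name": 58}` → record = {'z': 9, 'key': 26, 'name': 58}
`ans = record["z"] + record["key"] + record["name"]` → ans = 93
So ans = 93

Answer: 93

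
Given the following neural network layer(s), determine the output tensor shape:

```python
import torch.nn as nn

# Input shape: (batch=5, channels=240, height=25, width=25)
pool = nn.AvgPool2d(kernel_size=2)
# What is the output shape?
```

Input: (5, 240, 25, 25) -> Output: (5, 240, 12, 12)

Answer: (5, 240, 12, 12)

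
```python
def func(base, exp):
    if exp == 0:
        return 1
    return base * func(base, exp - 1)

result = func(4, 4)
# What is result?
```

func(4, 4) = 4 * 4 * 4 * 4 = 256

Answer: 256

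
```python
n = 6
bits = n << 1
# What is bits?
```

Trace:
`n = 6` → n = 6
`bits = n << 1` → bits = 12
So bits = 12

Answer: 12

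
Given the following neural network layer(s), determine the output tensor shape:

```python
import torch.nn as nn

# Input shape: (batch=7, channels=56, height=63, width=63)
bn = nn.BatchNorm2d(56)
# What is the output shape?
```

Input: (7, 56, 63, 63) -> Output: (7, 56, 63, 63)

Answer: (7, 56, 63, 63)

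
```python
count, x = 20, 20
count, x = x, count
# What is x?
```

Trace:
`count, x = 20, 20` → count = 20; x = 20
`count, x = x, count` → count = 20; x = 20
So x = 20

Answer: 20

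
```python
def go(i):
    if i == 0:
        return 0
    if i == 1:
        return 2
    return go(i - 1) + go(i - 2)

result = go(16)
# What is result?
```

Build up from base cases: go(0)=0, go(1)=2, go(2)=2, go(3)=4, go(4)=6, go(5)=10, go(6)=16, ..., go(16)=1974

Answer: 1974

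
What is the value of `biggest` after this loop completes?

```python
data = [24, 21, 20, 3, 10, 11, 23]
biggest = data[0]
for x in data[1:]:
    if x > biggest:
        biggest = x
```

Maximum of [24, 21, 20, 3, 10, 11, 23]
`biggest` takes the values: 24

Answer: 24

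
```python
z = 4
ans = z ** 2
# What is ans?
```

Trace:
`z = 4` → z = 4
`ans = z ** 2` → ans = 16
So ans = 16

Answer: 16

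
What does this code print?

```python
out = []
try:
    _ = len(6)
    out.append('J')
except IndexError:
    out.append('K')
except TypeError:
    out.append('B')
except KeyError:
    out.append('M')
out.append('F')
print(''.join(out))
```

Execution trace: 'B' (except TypeError) → 'F' (after the try/except). Output: BF

Answer: BF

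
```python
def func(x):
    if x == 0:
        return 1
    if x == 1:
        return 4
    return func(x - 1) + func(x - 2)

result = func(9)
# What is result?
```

Build up from base cases: func(0)=1, func(1)=4, func(2)=5, func(3)=9, func(4)=14, func(5)=23, func(6)=37, ..., func(9)=157

Answer: 157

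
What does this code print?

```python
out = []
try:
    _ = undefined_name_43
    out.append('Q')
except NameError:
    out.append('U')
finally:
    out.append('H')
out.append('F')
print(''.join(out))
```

Execution trace: 'U' (except NameError) → 'H' (finally) → 'F' (after the try/except). Output: UHF

Answer: UHF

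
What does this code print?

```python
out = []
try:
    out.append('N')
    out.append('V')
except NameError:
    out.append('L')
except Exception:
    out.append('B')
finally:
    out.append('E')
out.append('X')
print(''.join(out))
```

Execution trace: 'N' (try body) → 'V' (try body, no exception) → 'E' (finally) → 'X' (after the try/except). Output: NVEX

Answer: NVEX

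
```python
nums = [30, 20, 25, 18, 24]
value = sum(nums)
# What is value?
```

Trace:
`nums = [30, 20, 25, 18, 24]` → nums = [30, 20, 25, 18, 24]
`value = sum(nums)` → value = 117
So value = 117

Answer: 117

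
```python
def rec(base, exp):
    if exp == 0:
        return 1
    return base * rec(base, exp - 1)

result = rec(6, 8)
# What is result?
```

rec(6, 8) = 6 * 6 * 6 * 6 * 6 * 6 * 6 * 6 = 1679616

Answer: 1679616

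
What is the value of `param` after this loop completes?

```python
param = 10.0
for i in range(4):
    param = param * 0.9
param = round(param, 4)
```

Exponential decay: 10.0 * 0.9^4
`param` takes the values: 10.0 → 9.0 → 8.1 → 7.29 → 6.561

Answer: 6.561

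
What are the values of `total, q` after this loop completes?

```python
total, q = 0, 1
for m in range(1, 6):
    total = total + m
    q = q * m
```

Sum and factorial of 1 to 5
`total, q` takes the values: (0, 1) → (1, 1) → (3, 1) → (3, 2) → (6, 2) → (6, 6) → (10, 6) → (10, 24) → (15, 24) → (15, 120)

Answer: 15, 120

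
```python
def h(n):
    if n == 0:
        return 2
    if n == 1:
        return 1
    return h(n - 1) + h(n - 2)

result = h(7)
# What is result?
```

Build up from base cases: h(0)=2, h(1)=1, h(2)=3, h(3)=4, h(4)=7, h(5)=11, h(6)=18, ..., h(7)=29

Answer: 29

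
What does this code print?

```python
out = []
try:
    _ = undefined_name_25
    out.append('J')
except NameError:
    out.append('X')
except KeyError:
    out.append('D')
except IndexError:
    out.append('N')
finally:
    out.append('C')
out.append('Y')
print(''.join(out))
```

Execution trace: 'X' (except NameError) → 'C' (finally) → 'Y' (after the try/except). Output: XCY

Answer: XCY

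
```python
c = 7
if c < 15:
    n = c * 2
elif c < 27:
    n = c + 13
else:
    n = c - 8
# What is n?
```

Trace:
`c = 7` → c = 7
`if c < 15: ...` → c < 15 is True → n = 14
So n = 14

Answer: 14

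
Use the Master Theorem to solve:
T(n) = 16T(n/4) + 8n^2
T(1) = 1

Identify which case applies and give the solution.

a=16, b=4, f(n)=8n^2. log_4(16) = 2. Since c=2 = 2, Case 2 applies: T(n) = Θ(n^log_b(a) · log n) = O(n^2 log n).

Answer: O(n^2 log n) - Case 2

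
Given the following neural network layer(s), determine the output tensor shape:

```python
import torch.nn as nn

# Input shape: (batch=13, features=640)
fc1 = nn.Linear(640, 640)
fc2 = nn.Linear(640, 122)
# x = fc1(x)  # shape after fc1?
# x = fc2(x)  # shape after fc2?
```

Input: (13, 640) -> after fc1: (13, 640) -> Output: (13, 122)

Answer: (13, 122)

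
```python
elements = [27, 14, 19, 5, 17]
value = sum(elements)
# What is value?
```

Trace:
`elements = [27, 14, 19, 5, 17]` → elements = [27, 14, 19, 5, 17]
`value = sum(elements)` → value = 82
So value = 82

Answer: 82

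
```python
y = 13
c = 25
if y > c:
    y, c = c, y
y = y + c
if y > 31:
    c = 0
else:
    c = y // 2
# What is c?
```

Trace:
`y = 13` → y = 13
`c = 25` → c = 25
`if y > c: ...` → y > c is False → no variable changes
`y = y + c` → y = 38
`if y > 31: ...` → y > 31 is True → c = 0
So c = 0

Answer: 0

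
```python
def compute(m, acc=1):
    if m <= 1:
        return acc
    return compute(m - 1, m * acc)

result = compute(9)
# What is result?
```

Accumulator trace (n, acc): (9, 1) -> (8, 9) -> (7, 72) -> (6, 504) -> (5, 3024) -> (4, 15120) -> (3, 60480) -> (2, 181440) -> (1, 362880) -> return 362880

Answer: 362880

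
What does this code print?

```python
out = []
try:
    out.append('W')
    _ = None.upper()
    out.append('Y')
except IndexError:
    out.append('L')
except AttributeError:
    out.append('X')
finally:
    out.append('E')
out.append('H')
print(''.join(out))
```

Execution trace: 'W' (try body) → 'X' (except AttributeError) → 'E' (finally) → 'H' (after the try/except). Output: WXEH

Answer: WXEH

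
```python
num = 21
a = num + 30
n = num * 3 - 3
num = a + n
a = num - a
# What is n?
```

Trace:
`num = 21` → num = 21
`a = num + 30` → a = 51
`n = num * 3 - 3` → n = 60
`num = a + n` → num = 111
`a = num - a` → a = 60
So n = 60

Answer: 60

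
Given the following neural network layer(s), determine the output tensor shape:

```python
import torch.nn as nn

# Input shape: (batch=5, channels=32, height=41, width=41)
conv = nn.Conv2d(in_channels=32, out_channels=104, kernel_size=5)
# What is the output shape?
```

Input: (5, 32, 41, 41) -> Output: (5, 104, 37, 37)

Answer: (5, 104, 37, 37)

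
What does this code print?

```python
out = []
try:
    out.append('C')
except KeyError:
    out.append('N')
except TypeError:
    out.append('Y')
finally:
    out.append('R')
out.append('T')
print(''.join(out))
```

Execution trace: 'C' (try body, no exception) → 'R' (finally) → 'T' (after the try/except). Output: CRT

Answer: CRT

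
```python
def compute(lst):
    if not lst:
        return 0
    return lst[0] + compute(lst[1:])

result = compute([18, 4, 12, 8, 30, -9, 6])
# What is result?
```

18 + 4 + 12 + 8 + 30 + (-9) + 6 + 0 = 69

Answer: 69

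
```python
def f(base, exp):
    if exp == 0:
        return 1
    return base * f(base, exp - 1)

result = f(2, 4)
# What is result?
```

f(2, 4) = 2 * 2 * 2 * 2 = 16

Answer: 16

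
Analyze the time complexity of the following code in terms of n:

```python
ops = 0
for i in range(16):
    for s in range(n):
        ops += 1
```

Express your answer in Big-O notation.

Each loop level contributes: 1 × n. Multiplying the contributions gives O(n).

Answer: O(n)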